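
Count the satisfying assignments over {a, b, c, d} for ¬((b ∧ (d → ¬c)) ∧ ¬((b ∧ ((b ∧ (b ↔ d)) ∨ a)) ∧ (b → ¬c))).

13

Initial set: {¬((b ∧ (d → ¬c)) ∧ ¬((b ∧ ((b ∧ (b ↔ d)) ∨ a)) ∧ (b → ¬c)))}.
¬((b ∧ (d → ¬c)) ∧ ¬((b ∧ ((b ∧ (b ↔ d)) ∨ a)) ∧ (b → ¬c))): β-rule — branch into ¬(b ∧ (d → ¬c))  //  ¬¬((b ∧ ((b ∧ (b ↔ d)) ∨ a)) ∧ (b → ¬c)).
  branch 1 (add ¬(b ∧ (d → ¬c))):
    ¬(b ∧ (d → ¬c)): β-rule — branch into ¬b  //  ¬(d → ¬c).
      branch 1.1 (add ¬b):
        ○ open, literals {b=0}.
      branch 1.2 (add ¬(d → ¬c)):
        ¬(d → ¬c): α-rule — add d, ¬¬c.
        ○ open, literals {c=1, d=1}.
  branch 2 (add ¬¬((b ∧ ((b ∧ (b ↔ d)) ∨ a)) ∧ (b → ¬c))):
    ¬¬((b ∧ ((b ∧ (b ↔ d)) ∨ a)) ∧ (b → ¬c)): α-rule — add (b ∧ ((b ∧ (b ↔ d)) ∨ a)), (b → ¬c).
    (b ∧ ((b ∧ (b ↔ d)) ∨ a)): α-rule — add b, ((b ∧ (b ↔ d)) ∨ a).
    (b → ¬c): β-rule — branch into ¬b  //  ¬c.
      branch 2.1 (add ¬b):
        × closes — contains both b and ¬b.
      branch 2.2 (add ¬c):
        ((b ∧ (b ↔ d)) ∨ a): β-rule — branch into (b ∧ (b ↔ d))  //  a.
          branch 2.2.1 (add (b ∧ (b ↔ d))):
            (b ∧ (b ↔ d)): α-rule — add b, (b ↔ d).
            (b ↔ d): β-rule — branch into b, d  //  ¬b, ¬d.
              branch 2.2.1.1 (add b, d):
                ○ open, literals {b=1, c=0, d=1}.
              branch 2.2.1.2 (add ¬b, ¬d):
                × closes — contains both b and ¬b.
          branch 2.2.2 (add a):
            ○ open, literals {a=1, b=1, c=0}.
2 branches closed, 4 open.
Each open branch fixes some atoms; the unmentioned ones are free. Counting distinct full assignments: branch {b=0} (a, c, d) contributes 8 new; branch {c=1, d=1} (a, b) contributes 2 new; branch {b=1, c=0, d=1} (a) contributes 2 new; branch {a=1, b=1, c=0} (d) contributes 1 new. Total: 13.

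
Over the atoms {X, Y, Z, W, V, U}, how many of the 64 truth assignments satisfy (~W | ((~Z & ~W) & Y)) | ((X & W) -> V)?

Initial set: {T ((~W | ((~Z & ~W) & Y)) | ((X & W) -> V))}.
T ((~W | ((~Z & ~W) & Y)) | ((X & W) -> V)): β-rule — branch into T (~W | ((~Z & ~W) & Y))  //  T ((X & W) -> V).
  branch 1 (add T (~W | ((~Z & ~W) & Y))):
    T (~W | ((~Z & ~W) & Y)): β-rule — branch into T ~W  //  T ((~Z & ~W) & Y).
      branch 1.1 (add T ~W):
        ○ open, literals {W=F}.
      branch 1.2 (add T ((~Z & ~W) & Y)):
        T ((~Z & ~W) & Y): α-rule — add T (~Z & ~W), T Y.
        T (~Z & ~W): α-rule — add T ~Z, T ~W.
        ○ open, literals {W=F, Y=T, Z=F}.
  branch 2 (add T ((X & W) -> V)):
    T ((X & W) -> V): β-rule — branch into F (X & W)  //  T V.
      branch 2.1 (add F (X & W)):
        F (X & W): β-rule — branch into F X  //  F W.
          branch 2.1.1 (add F X):
            ○ open, literals {X=F}.
          branch 2.1.2 (add F W):
            ○ open, literals {W=F}.
      branch 2.2 (add T V):
        ○ open, literals {V=T}.
0 branches closed, 5 open.
Each open branch fixes some atoms; the unmentioned ones are free. Counting distinct full assignments: branch {W=F} (X, Y, Z, V, U) contributes 32 new; branch {W=F, Y=T, Z=F} (X, V, U) contributes 0 new; branch {X=F} (Y, Z, W, V, U) contributes 16 new; branch {W=F} (X, Y, Z, V, U) contributes 0 new; branch {V=T} (X, Y, Z, W, U) contributes 8 new. Total: 56.

56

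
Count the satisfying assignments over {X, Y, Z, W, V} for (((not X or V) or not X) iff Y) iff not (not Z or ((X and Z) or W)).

16

Initial set: {((((not X or V) or not X) iff Y) iff not (not Z or ((X and Z) or W)))}.
((((not X or V) or not X) iff Y) iff not (not Z or ((X and Z) or W))): β-rule — branch into (((not X or V) or not X) iff Y), not (not Z or ((X and Z) or W))  //  not (((not X or V) or not X) iff Y), not not (not Z or ((X and Z) or W)).
  branch 1 (add (((not X or V) or not X) iff Y), not (not Z or ((X and Z) or W))):
    not (not Z or ((X and Z) or W)): α-rule — add not not Z, not ((X and Z) or W).
    not ((X and Z) or W): α-rule — add not (X and Z), not W.
    (((not X or V) or not X) iff Y): β-rule — branch into ((not X or V) or not X), Y  //  not ((not X or V) or not X), not Y.
      branch 1.1 (add ((not X or V) or not X), Y):
        not (X and Z): β-rule — branch into not X  //  not Z.
          branch 1.1.1 (add not X):
            ((not X or V) or not X): β-rule — branch into (not X or V)  //  not X.
              branch 1.1.1.1 (add (not X or V)):
                (not X or V): β-rule — branch into not X  //  V.
                  branch 1.1.1.1.1 (add not X):
                    ○ open, literals {W=0, X=0, Y=1, Z=1}.
                  branch 1.1.1.1.2 (add V):
                    ○ open, literals {V=1, W=0, X=0, Y=1, Z=1}.
              branch 1.1.1.2 (add not X):
                ○ open, literals {W=0, X=0, Y=1, Z=1}.
          branch 1.1.2 (add not Z):
            × closes — contains both Z and not Z.
      branch 1.2 (add not ((not X or V) or not X), not Y):
        not ((not X or V) or not X): α-rule — add not (not X or V), not not X.
        not (not X or V): α-rule — add not not X, not V.
        not (X and Z): β-rule — branch into not X  //  not Z.
          branch 1.2.1 (add not X):
            × closes — contains both X and not X.
          branch 1.2.2 (add not Z):
            × closes — contains both Z and not Z.
  branch 2 (add not (((not X or V) or not X) iff Y), not not (not Z or ((X and Z) or W))):
    not (((not X or V) or not X) iff Y): β-rule — branch into ((not X or V) or not X), not Y  //  not ((not X or V) or not X), Y.
      branch 2.1 (add ((not X or V) or not X), not Y):
        not not (not Z or ((X and Z) or W)): β-rule — branch into not Z  //  ((X and Z) or W).
          branch 2.1.1 (add not Z):
            ((not X or V) or not X): β-rule — branch into (not X or V)  //  not X.
              branch 2.1.1.1 (add (not X or V)):
                (not X or V): β-rule — branch into not X  //  V.
                  branch 2.1.1.1.1 (add not X):
                    ○ open, literals {X=0, Y=0, Z=0}.
                  branch 2.1.1.1.2 (add V):
                    ○ open, literals {V=1, Y=0, Z=0}.
              branch 2.1.1.2 (add not X):
                ○ open, literals {X=0, Y=0, Z=0}.
          branch 2.1.2 (add ((X and Z) or W)):
            ((not X or V) or not X): β-rule — branch into (not X or V)  //  not X.
              branch 2.1.2.1 (add (not X or V)):
                ((X and Z) or W): β-rule — branch into (X and Z)  //  W.
                  branch 2.1.2.1.1 (add (X and Z)):
                    (X and Z): α-rule — add X, Z.
                    (not X or V): β-rule — branch into not X  //  V.
                      branch 2.1.2.1.1.1 (add not X):
                        × closes — contains both X and not X.
                      branch 2.1.2.1.1.2 (add V):
                        ○ open, literals {V=1, X=1, Y=0, Z=1}.
                  branch 2.1.2.1.2 (add W):
                    (not X or V): β-rule — branch into not X  //  V.
                      branch 2.1.2.1.2.1 (add not X):
                        ○ open, literals {W=1, X=0, Y=0}.
                      branch 2.1.2.1.2.2 (add V):
                        ○ open, literals {V=1, W=1, Y=0}.
              branch 2.1.2.2 (add not X):
                ((X and Z) or W): β-rule — branch into (X and Z)  //  W.
                  branch 2.1.2.2.1 (add (X and Z)):
                    (X and Z): α-rule — add X, Z.
                    × closes — contains both X and not X.
                  branch 2.1.2.2.2 (add W):
                    ○ open, literals {W=1, X=0, Y=0}.
      branch 2.2 (add not ((not X or V) or not X), Y):
        not ((not X or V) or not X): α-rule — add not (not X or V), not not X.
        not (not X or V): α-rule — add not not X, not V.
        not not (not Z or ((X and Z) or W)): β-rule — branch into not Z  //  ((X and Z) or W).
          branch 2.2.1 (add not Z):
            ○ open, literals {V=0, X=1, Y=1, Z=0}.
          branch 2.2.2 (add ((X and Z) or W)):
            ((X and Z) or W): β-rule — branch into (X and Z)  //  W.
              branch 2.2.2.1 (add (X and Z)):
                (X and Z): α-rule — add X, Z.
                ○ open, literals {V=0, X=1, Y=1, Z=1}.
              branch 2.2.2.2 (add W):
                ○ open, literals {V=0, W=1, X=1, Y=1}.
5 branches closed, 13 open.
Each open branch fixes some atoms; the unmentioned ones are free. Counting distinct full assignments: branch {W=0, X=0, Y=1, Z=1} (V) contributes 2 new; branch {V=1, W=0, X=0, Y=1, Z=1} (none free) contributes 0 new; branch {W=0, X=0, Y=1, Z=1} (V) contributes 0 new; branch {X=0, Y=0, Z=0} (W, V) contributes 4 new; branch {V=1, Y=0, Z=0} (X, W) contributes 2 new; branch {X=0, Y=0, Z=0} (W, V) contributes 0 new; branch {V=1, X=1, Y=0, Z=1} (W) contributes 2 new; branch {W=1, X=0, Y=0} (Z, V) contributes 2 new; branch {V=1, W=1, Y=0} (X, Z) contributes 0 new; branch {W=1, X=0, Y=0} (Z, V) contributes 0 new; branch {V=0, X=1, Y=1, Z=0} (W) contributes 2 new; branch {V=0, X=1, Y=1, Z=1} (W) contributes 2 new; branch {V=0, W=1, X=1, Y=1} (Z) contributes 0 new. Total: 16.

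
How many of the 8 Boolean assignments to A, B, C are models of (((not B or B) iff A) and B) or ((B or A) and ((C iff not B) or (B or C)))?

Initial set: {((((not B or B) iff A) and B) or ((B or A) and ((C iff not B) or (B or C))))}.
((((not B or B) iff A) and B) or ((B or A) and ((C iff not B) or (B or C)))): β-rule — branch into (((not B or B) iff A) and B)  //  ((B or A) and ((C iff not B) or (B or C))).
  branch 1 (add (((not B or B) iff A) and B)):
    (((not B or B) iff A) and B): α-rule — add ((not B or B) iff A), B.
    ((not B or B) iff A): β-rule — branch into (not B or B), A  //  not (not B or B), not A.
      branch 1.1 (add (not B or B), A):
        (not B or B): β-rule — branch into not B  //  B.
          branch 1.1.1 (add not B):
            × closes — contains both B and not B.
          branch 1.1.2 (add B):
            ○ open, literals {A=true, B=true}.
      branch 1.2 (add not (not B or B), not A):
        not (not B or B): α-rule — add not not B, not B.
        × closes — contains both B and not B.
  branch 2 (add ((B or A) and ((C iff not B) or (B or C)))):
    ((B or A) and ((C iff not B) or (B or C))): α-rule — add (B or A), ((C iff not B) or (B or C)).
    (B or A): β-rule — branch into B  //  A.
      branch 2.1 (add B):
        ((C iff not B) or (B or C)): β-rule — branch into (C iff not B)  //  (B or C).
          branch 2.1.1 (add (C iff not B)):
            (C iff not B): β-rule — branch into C, not B  //  not C, not not B.
              branch 2.1.1.1 (add C, not B):
                × closes — contains both B and not B.
              branch 2.1.1.2 (add not C, not not B):
                ○ open, literals {B=true, C=false}.
          branch 2.1.2 (add (B or C)):
            (B or C): β-rule — branch into B  //  C.
              branch 2.1.2.1 (add B):
                ○ open, literals {B=true}.
              branch 2.1.2.2 (add C):
                ○ open, literals {B=true, C=true}.
      branch 2.2 (add A):
        ((C iff not B) or (B or C)): β-rule — branch into (C iff not B)  //  (B or C).
          branch 2.2.1 (add (C iff not B)):
            (C iff not B): β-rule — branch into C, not B  //  not C, not not B.
              branch 2.2.1.1 (add C, not B):
                ○ open, literals {A=true, B=false, C=true}.
              branch 2.2.1.2 (add not C, not not B):
                ○ open, literals {A=true, B=true, C=false}.
          branch 2.2.2 (add (B or C)):
            (B or C): β-rule — branch into B  //  C.
              branch 2.2.2.1 (add B):
                ○ open, literals {A=true, B=true}.
              branch 2.2.2.2 (add C):
                ○ open, literals {A=true, C=true}.
3 branches closed, 8 open.
Each open branch fixes some atoms; the unmentioned ones are free. Counting distinct full assignments: branch {A=true, B=true} (C) contributes 2 new; branch {B=true, C=false} (A) contributes 1 new; branch {B=true} (A, C) contributes 1 new; branch {B=true, C=true} (A) contributes 0 new; branch {A=true, B=false, C=true} (none free) contributes 1 new; branch {A=true, B=true, C=false} (none free) contributes 0 new; branch {A=true, B=true} (C) contributes 0 new; branch {A=true, C=true} (B) contributes 0 new. Total: 5.

5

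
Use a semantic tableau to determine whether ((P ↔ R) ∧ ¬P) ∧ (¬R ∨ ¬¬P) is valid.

Assume the negation and expand:
Initial set: {F (((P ↔ R) ∧ ¬P) ∧ (¬R ∨ ¬¬P))}.
F (((P ↔ R) ∧ ¬P) ∧ (¬R ∨ ¬¬P)): β-rule — branch into F ((P ↔ R) ∧ ¬P)  //  F (¬R ∨ ¬¬P).
  branch 1 (add F ((P ↔ R) ∧ ¬P)):
    F ((P ↔ R) ∧ ¬P): β-rule — branch into F (P ↔ R)  //  F ¬P.
      branch 1.1 (add F (P ↔ R)):
        F (P ↔ R): β-rule — branch into T P, F R  //  F P, T R.
          branch 1.1.1 (add T P, F R):
            ○ open, literals {P=T, R=F}.
          branch 1.1.2 (add F P, T R):
            ○ open, literals {P=F, R=T}.
      branch 1.2 (add F ¬P):
        ○ open, literals {P=T}.
  branch 2 (add F (¬R ∨ ¬¬P)):
    F (¬R ∨ ¬¬P): α-rule — add F ¬R, F ¬¬P.
    F ¬¬P: drop double negation, giving F P.
    ○ open, literals {P=F, R=T}.
0 branches closed, 4 open.
An open branch gives a countermodel: P=T, R=F (unmentioned atoms arbitrary); under it the original formula is false.

Not valid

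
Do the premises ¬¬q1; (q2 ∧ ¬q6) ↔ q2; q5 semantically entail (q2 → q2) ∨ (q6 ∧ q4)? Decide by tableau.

Initial set: {¬¬q1; ((q2 ∧ ¬q6) ↔ q2); q5; ¬((q2 → q2) ∨ (q6 ∧ q4))}.
¬¬q1: drop double negation, giving q1.
¬((q2 → q2) ∨ (q6 ∧ q4)): α-rule — add ¬(q2 → q2), ¬(q6 ∧ q4).
¬(q2 → q2): α-rule — add q2, ¬q2.
× closes — contains both q2 and ¬q2.
All 1 branch closes.
Every branch closed, so the premises entail the conclusion.

Yes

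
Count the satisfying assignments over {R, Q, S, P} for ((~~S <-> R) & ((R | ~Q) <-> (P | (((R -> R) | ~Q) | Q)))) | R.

10

Initial set: {(((~~S <-> R) & ((R | ~Q) <-> (P | (((R -> R) | ~Q) | Q)))) | R)}.
(((~~S <-> R) & ((R | ~Q) <-> (P | (((R -> R) | ~Q) | Q)))) | R): β-rule — branch into ((~~S <-> R) & ((R | ~Q) <-> (P | (((R -> R) | ~Q) | Q))))  //  R.
  branch 1 (add ((~~S <-> R) & ((R | ~Q) <-> (P | (((R -> R) | ~Q) | Q))))):
    ((~~S <-> R) & ((R | ~Q) <-> (P | (((R -> R) | ~Q) | Q)))): α-rule — add (~~S <-> R), ((R | ~Q) <-> (P | (((R -> R) | ~Q) | Q))).
    (~~S <-> R): β-rule — branch into ~~S, R  //  ~~~S, ~R.
      branch 1.1 (add ~~S, R):
        ~~S: drop double negation, giving S.
        ((R | ~Q) <-> (P | (((R -> R) | ~Q) | Q))): β-rule — branch into (R | ~Q), (P | (((R -> R) | ~Q) | Q))  //  ~(R | ~Q), ~(P | (((R -> R) | ~Q) | Q)).
          branch 1.1.1 (add (R | ~Q), (P | (((R -> R) | ~Q) | Q))):
            (R | ~Q): β-rule — branch into R  //  ~Q.
              branch 1.1.1.1 (add R):
                (P | (((R -> R) | ~Q) | Q)): β-rule — branch into P  //  (((R -> R) | ~Q) | Q).
                  branch 1.1.1.1.1 (add P):
                    ○ open, literals {P=true, R=true, S=true}.
                  branch 1.1.1.1.2 (add (((R -> R) | ~Q) | Q)):
                    (((R -> R) | ~Q) | Q): β-rule — branch into ((R -> R) | ~Q)  //  Q.
                      branch 1.1.1.1.2.1 (add ((R -> R) | ~Q)):
                        ((R -> R) | ~Q): β-rule — branch into (R -> R)  //  ~Q.
                          branch 1.1.1.1.2.1.1 (add (R -> R)):
                            (R -> R): β-rule — branch into ~R  //  R.
                              branch 1.1.1.1.2.1.1.1 (add ~R):
                                × closes — contains both R and ~R.
                              branch 1.1.1.1.2.1.1.2 (add R):
                                ○ open, literals {R=true, S=true}.
                          branch 1.1.1.1.2.1.2 (add ~Q):
                            ○ open, literals {Q=false, R=true, S=true}.
                      branch 1.1.1.1.2.2 (add Q):
                        ○ open, literals {Q=true, R=true, S=true}.
              branch 1.1.1.2 (add ~Q):
                (P | (((R -> R) | ~Q) | Q)): β-rule — branch into P  //  (((R -> R) | ~Q) | Q).
                  branch 1.1.1.2.1 (add P):
                    ○ open, literals {P=true, Q=false, R=true, S=true}.
                  branch 1.1.1.2.2 (add (((R -> R) | ~Q) | Q)):
                    (((R -> R) | ~Q) | Q): β-rule — branch into ((R -> R) | ~Q)  //  Q.
                      branch 1.1.1.2.2.1 (add ((R -> R) | ~Q)):
                        ((R -> R) | ~Q): β-rule — branch into (R -> R)  //  ~Q.
                          branch 1.1.1.2.2.1.1 (add (R -> R)):
                            (R -> R): β-rule — branch into ~R  //  R.
                              branch 1.1.1.2.2.1.1.1 (add ~R):
                                × closes — contains both R and ~R.
                              branch 1.1.1.2.2.1.1.2 (add R):
                                ○ open, literals {Q=false, R=true, S=true}.
                          branch 1.1.1.2.2.1.2 (add ~Q):
                            ○ open, literals {Q=false, R=true, S=true}.
                      branch 1.1.1.2.2.2 (add Q):
                        × closes — contains both Q and ~Q.
          branch 1.1.2 (add ~(R | ~Q), ~(P | (((R -> R) | ~Q) | Q))):
            ~(R | ~Q): α-rule — add ~R, ~~Q.
            × closes — contains both R and ~R.
      branch 1.2 (add ~~~S, ~R):
        ~~~S: drop double negation, giving ~S.
        ((R | ~Q) <-> (P | (((R -> R) | ~Q) | Q))): β-rule — branch into (R | ~Q), (P | (((R -> R) | ~Q) | Q))  //  ~(R | ~Q), ~(P | (((R -> R) | ~Q) | Q)).
          branch 1.2.1 (add (R | ~Q), (P | (((R -> R) | ~Q) | Q))):
            (R | ~Q): β-rule — branch into R  //  ~Q.
              branch 1.2.1.1 (add R):
                × closes — contains both R and ~R.
              branch 1.2.1.2 (add ~Q):
                (P | (((R -> R) | ~Q) | Q)): β-rule — branch into P  //  (((R -> R) | ~Q) | Q).
                  branch 1.2.1.2.1 (add P):
                    ○ open, literals {P=true, Q=false, R=false, S=false}.
                  branch 1.2.1.2.2 (add (((R -> R) | ~Q) | Q)):
                    (((R -> R) | ~Q) | Q): β-rule — branch into ((R -> R) | ~Q)  //  Q.
                      branch 1.2.1.2.2.1 (add ((R -> R) | ~Q)):
                        ((R -> R) | ~Q): β-rule — branch into (R -> R)  //  ~Q.
                          branch 1.2.1.2.2.1.1 (add (R -> R)):
                            (R -> R): β-rule — branch into ~R  //  R.
                              branch 1.2.1.2.2.1.1.1 (add ~R):
                                ○ open, literals {Q=false, R=false, S=false}.
                              branch 1.2.1.2.2.1.1.2 (add R):
                                × closes — contains both R and ~R.
                          branch 1.2.1.2.2.1.2 (add ~Q):
                            ○ open, literals {Q=false, R=false, S=false}.
                      branch 1.2.1.2.2.2 (add Q):
                        × closes — contains both Q and ~Q.
          branch 1.2.2 (add ~(R | ~Q), ~(P | (((R -> R) | ~Q) | Q))):
            ~(R | ~Q): α-rule — add ~R, ~~Q.
            ~(P | (((R -> R) | ~Q) | Q)): α-rule — add ~P, ~(((R -> R) | ~Q) | Q).
            ~(((R -> R) | ~Q) | Q): α-rule — add ~((R -> R) | ~Q), ~Q.
            × closes — contains both Q and ~Q.
  branch 2 (add R):
    ○ open, literals {R=true}.
8 branches closed, 11 open.
Each open branch fixes some atoms; the unmentioned ones are free. Counting distinct full assignments: branch {P=true, R=true, S=true} (Q) contributes 2 new; branch {R=true, S=true} (Q, P) contributes 2 new; branch {Q=false, R=true, S=true} (P) contributes 0 new; branch {Q=true, R=true, S=true} (P) contributes 0 new; branch {P=true, Q=false, R=true, S=true} (none free) contributes 0 new; branch {Q=false, R=true, S=true} (P) contributes 0 new; branch {Q=false, R=true, S=true} (P) contributes 0 new; branch {P=true, Q=false, R=false, S=false} (none free) contributes 1 new; branch {Q=false, R=false, S=false} (P) contributes 1 new; branch {Q=false, R=false, S=false} (P) contributes 0 new; branch {R=true} (Q, S, P) contributes 4 new. Total: 10.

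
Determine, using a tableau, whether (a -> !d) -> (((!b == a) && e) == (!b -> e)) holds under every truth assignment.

Assume the negation and expand:
Initial set: {!((a -> !d) -> (((!b == a) && e) == (!b -> e)))}.
!((a -> !d) -> (((!b == a) && e) == (!b -> e))): α-rule — add (a -> !d), !(((!b == a) && e) == (!b -> e)).
(a -> !d): β-rule — branch into !a  //  !d.
  branch 1 (add !a):
    !(((!b == a) && e) == (!b -> e)): β-rule — branch into ((!b == a) && e), !(!b -> e)  //  !((!b == a) && e), (!b -> e).
      branch 1.1 (add ((!b == a) && e), !(!b -> e)):
        ((!b == a) && e): α-rule — add (!b == a), e.
        !(!b -> e): α-rule — add !b, !e.
        × closes — contains both e and !e.
      branch 1.2 (add !((!b == a) && e), (!b -> e)):
        !((!b == a) && e): β-rule — branch into !(!b == a)  //  !e.
          branch 1.2.1 (add !(!b == a)):
            (!b -> e): β-rule — branch into !!b  //  e.
              branch 1.2.1.1 (add !!b):
                !(!b == a): β-rule — branch into !b, !a  //  !!b, a.
                  branch 1.2.1.1.1 (add !b, !a):
                    × closes — contains both b and !b.
                  branch 1.2.1.1.2 (add !!b, a):
                    × closes — contains both a and !a.
              branch 1.2.1.2 (add e):
                !(!b == a): β-rule — branch into !b, !a  //  !!b, a.
                  branch 1.2.1.2.1 (add !b, !a):
                    ○ open, literals {a=F, b=F, e=T}.
                  branch 1.2.1.2.2 (add !!b, a):
                    × closes — contains both a and !a.
          branch 1.2.2 (add !e):
            (!b -> e): β-rule — branch into !!b  //  e.
              branch 1.2.2.1 (add !!b):
                ○ open, literals {a=F, b=T, e=F}.
              branch 1.2.2.2 (add e):
                × closes — contains both e and !e.
  branch 2 (add !d):
    !(((!b == a) && e) == (!b -> e)): β-rule — branch into ((!b == a) && e), !(!b -> e)  //  !((!b == a) && e), (!b -> e).
      branch 2.1 (add ((!b == a) && e), !(!b -> e)):
        ((!b == a) && e): α-rule — add (!b == a), e.
        !(!b -> e): α-rule — add !b, !e.
        × closes — contains both e and !e.
      branch 2.2 (add !((!b == a) && e), (!b -> e)):
        !((!b == a) && e): β-rule — branch into !(!b == a)  //  !e.
          branch 2.2.1 (add !(!b == a)):
            (!b -> e): β-rule — branch into !!b  //  e.
              branch 2.2.1.1 (add !!b):
                !(!b == a): β-rule — branch into !b, !a  //  !!b, a.
                  branch 2.2.1.1.1 (add !b, !a):
                    × closes — contains both b and !b.
                  branch 2.2.1.1.2 (add !!b, a):
                    ○ open, literals {a=T, b=T, d=F}.
              branch 2.2.1.2 (add e):
                !(!b == a): β-rule — branch into !b, !a  //  !!b, a.
                  branch 2.2.1.2.1 (add !b, !a):
                    ○ open, literals {a=F, b=F, d=F, e=T}.
                  branch 2.2.1.2.2 (add !!b, a):
                    ○ open, literals {a=T, b=T, d=F, e=T}.
          branch 2.2.2 (add !e):
            (!b -> e): β-rule — branch into !!b  //  e.
              branch 2.2.2.1 (add !!b):
                ○ open, literals {b=T, d=F, e=F}.
              branch 2.2.2.2 (add e):
                × closes — contains both e and !e.
8 branches closed, 6 open.
An open branch gives a countermodel: a=F, b=F, e=T (unmentioned atoms arbitrary); under it the original formula is false.

Not valid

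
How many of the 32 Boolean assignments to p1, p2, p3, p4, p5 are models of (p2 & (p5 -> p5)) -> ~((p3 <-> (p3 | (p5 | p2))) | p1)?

20

Initial set: {((p2 & (p5 -> p5)) -> ~((p3 <-> (p3 | (p5 | p2))) | p1))}.
((p2 & (p5 -> p5)) -> ~((p3 <-> (p3 | (p5 | p2))) | p1)): β-rule — branch into ~(p2 & (p5 -> p5))  //  ~((p3 <-> (p3 | (p5 | p2))) | p1).
  branch 1 (add ~(p2 & (p5 -> p5))):
    ~(p2 & (p5 -> p5)): β-rule — branch into ~p2  //  ~(p5 -> p5).
      branch 1.1 (add ~p2):
        ○ open, literals {p2=false}.
      branch 1.2 (add ~(p5 -> p5)):
        ~(p5 -> p5): α-rule — add p5, ~p5.
        × closes — contains both p5 and ~p5.
  branch 2 (add ~((p3 <-> (p3 | (p5 | p2))) | p1)):
    ~((p3 <-> (p3 | (p5 | p2))) | p1): α-rule — add ~(p3 <-> (p3 | (p5 | p2))), ~p1.
    ~(p3 <-> (p3 | (p5 | p2))): β-rule — branch into p3, ~(p3 | (p5 | p2))  //  ~p3, (p3 | (p5 | p2)).
      branch 2.1 (add p3, ~(p3 | (p5 | p2))):
        ~(p3 | (p5 | p2)): α-rule — add ~p3, ~(p5 | p2).
        × closes — contains both p3 and ~p3.
      branch 2.2 (add ~p3, (p3 | (p5 | p2))):
        (p3 | (p5 | p2)): β-rule — branch into p3  //  (p5 | p2).
          branch 2.2.1 (add p3):
            × closes — contains both p3 and ~p3.
          branch 2.2.2 (add (p5 | p2)):
            (p5 | p2): β-rule — branch into p5  //  p2.
              branch 2.2.2.1 (add p5):
                ○ open, literals {p1=false, p3=false, p5=true}.
              branch 2.2.2.2 (add p2):
                ○ open, literals {p1=false, p2=true, p3=false}.
3 branches closed, 3 open.
Each open branch fixes some atoms; the unmentioned ones are free. Counting distinct full assignments: branch {p2=false} (p1, p3, p4, p5) contributes 16 new; branch {p1=false, p3=false, p5=true} (p2, p4) contributes 2 new; branch {p1=false, p2=true, p3=false} (p4, p5) contributes 2 new. Total: 20.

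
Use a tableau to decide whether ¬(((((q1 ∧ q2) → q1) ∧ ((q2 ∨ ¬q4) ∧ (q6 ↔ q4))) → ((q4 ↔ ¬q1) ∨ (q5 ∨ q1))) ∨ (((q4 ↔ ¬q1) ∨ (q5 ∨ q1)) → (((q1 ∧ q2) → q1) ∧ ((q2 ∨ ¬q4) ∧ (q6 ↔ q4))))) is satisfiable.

Unsatisfiable

Initial set: {¬(((((q1 ∧ q2) → q1) ∧ ((q2 ∨ ¬q4) ∧ (q6 ↔ q4))) → ((q4 ↔ ¬q1) ∨ (q5 ∨ q1))) ∨ (((q4 ↔ ¬q1) ∨ (q5 ∨ q1)) → (((q1 ∧ q2) → q1) ∧ ((q2 ∨ ¬q4) ∧ (q6 ↔ q4)))))}.
¬(((((q1 ∧ q2) → q1) ∧ ((q2 ∨ ¬q4) ∧ (q6 ↔ q4))) → ((q4 ↔ ¬q1) ∨ (q5 ∨ q1))) ∨ (((q4 ↔ ¬q1) ∨ (q5 ∨ q1)) → (((q1 ∧ q2) → q1) ∧ ((q2 ∨ ¬q4) ∧ (q6 ↔ q4))))): α-rule — add ¬((((q1 ∧ q2) → q1) ∧ ((q2 ∨ ¬q4) ∧ (q6 ↔ q4))) → ((q4 ↔ ¬q1) ∨ (q5 ∨ q1))), ¬(((q4 ↔ ¬q1) ∨ (q5 ∨ q1)) → (((q1 ∧ q2) → q1) ∧ ((q2 ∨ ¬q4) ∧ (q6 ↔ q4)))).
¬((((q1 ∧ q2) → q1) ∧ ((q2 ∨ ¬q4) ∧ (q6 ↔ q4))) → ((q4 ↔ ¬q1) ∨ (q5 ∨ q1))): α-rule — add (((q1 ∧ q2) → q1) ∧ ((q2 ∨ ¬q4) ∧ (q6 ↔ q4))), ¬((q4 ↔ ¬q1) ∨ (q5 ∨ q1)).
¬(((q4 ↔ ¬q1) ∨ (q5 ∨ q1)) → (((q1 ∧ q2) → q1) ∧ ((q2 ∨ ¬q4) ∧ (q6 ↔ q4)))): α-rule — add ((q4 ↔ ¬q1) ∨ (q5 ∨ q1)), ¬(((q1 ∧ q2) → q1) ∧ ((q2 ∨ ¬q4) ∧ (q6 ↔ q4))).
(((q1 ∧ q2) → q1) ∧ ((q2 ∨ ¬q4) ∧ (q6 ↔ q4))): α-rule — add ((q1 ∧ q2) → q1), ((q2 ∨ ¬q4) ∧ (q6 ↔ q4)).
¬((q4 ↔ ¬q1) ∨ (q5 ∨ q1)): α-rule — add ¬(q4 ↔ ¬q1), ¬(q5 ∨ q1).
((q2 ∨ ¬q4) ∧ (q6 ↔ q4)): α-rule — add (q2 ∨ ¬q4), (q6 ↔ q4).
¬(q5 ∨ q1): α-rule — add ¬q5, ¬q1.
((q4 ↔ ¬q1) ∨ (q5 ∨ q1)): β-rule — branch into (q4 ↔ ¬q1)  //  (q5 ∨ q1).
  branch 1 (add (q4 ↔ ¬q1)):
    ¬(((q1 ∧ q2) → q1) ∧ ((q2 ∨ ¬q4) ∧ (q6 ↔ q4))): β-rule — branch into ¬((q1 ∧ q2) → q1)  //  ¬((q2 ∨ ¬q4) ∧ (q6 ↔ q4)).
      branch 1.1 (add ¬((q1 ∧ q2) → q1)):
        ¬((q1 ∧ q2) → q1): α-rule — add (q1 ∧ q2), ¬q1.
        (q1 ∧ q2): α-rule — add q1, q2.
        × closes — contains both q1 and ¬q1.
      branch 1.2 (add ¬((q2 ∨ ¬q4) ∧ (q6 ↔ q4))):
        ((q1 ∧ q2) → q1): β-rule — branch into ¬(q1 ∧ q2)  //  q1.
          branch 1.2.1 (add ¬(q1 ∧ q2)):
            ¬(q4 ↔ ¬q1): β-rule — branch into q4, ¬¬q1  //  ¬q4, ¬q1.
              branch 1.2.1.1 (add q4, ¬¬q1):
                × closes — contains both q1 and ¬q1.
              branch 1.2.1.2 (add ¬q4, ¬q1):
                (q2 ∨ ¬q4): β-rule — branch into q2  //  ¬q4.
                  branch 1.2.1.2.1 (add q2):
                    (q6 ↔ q4): β-rule — branch into q6, q4  //  ¬q6, ¬q4.
                      branch 1.2.1.2.1.1 (add q6, q4):
                        × closes — contains both q4 and ¬q4.
                      branch 1.2.1.2.1.2 (add ¬q6, ¬q4):
                        (q4 ↔ ¬q1): β-rule — branch into q4, ¬q1  //  ¬q4, ¬¬q1.
                          branch 1.2.1.2.1.2.1 (add q4, ¬q1):
                            × closes — contains both q4 and ¬q4.
                          branch 1.2.1.2.1.2.2 (add ¬q4, ¬¬q1):
                            × closes — contains both q1 and ¬q1.
                  branch 1.2.1.2.2 (add ¬q4):
                    (q6 ↔ q4): β-rule — branch into q6, q4  //  ¬q6, ¬q4.
                      branch 1.2.1.2.2.1 (add q6, q4):
                        × closes — contains both q4 and ¬q4.
                      branch 1.2.1.2.2.2 (add ¬q6, ¬q4):
                        (q4 ↔ ¬q1): β-rule — branch into q4, ¬q1  //  ¬q4, ¬¬q1.
                          branch 1.2.1.2.2.2.1 (add q4, ¬q1):
                            × closes — contains both q4 and ¬q4.
                          branch 1.2.1.2.2.2.2 (add ¬q4, ¬¬q1):
                            × closes — contains both q1 and ¬q1.
          branch 1.2.2 (add q1):
            × closes — contains both q1 and ¬q1.
  branch 2 (add (q5 ∨ q1)):
    ¬(((q1 ∧ q2) → q1) ∧ ((q2 ∨ ¬q4) ∧ (q6 ↔ q4))): β-rule — branch into ¬((q1 ∧ q2) → q1)  //  ¬((q2 ∨ ¬q4) ∧ (q6 ↔ q4)).
      branch 2.1 (add ¬((q1 ∧ q2) → q1)):
        ¬((q1 ∧ q2) → q1): α-rule — add (q1 ∧ q2), ¬q1.
        (q1 ∧ q2): α-rule — add q1, q2.
        × closes — contains both q1 and ¬q1.
      branch 2.2 (add ¬((q2 ∨ ¬q4) ∧ (q6 ↔ q4))):
        ((q1 ∧ q2) → q1): β-rule — branch into ¬(q1 ∧ q2)  //  q1.
          branch 2.2.1 (add ¬(q1 ∧ q2)):
            ¬(q4 ↔ ¬q1): β-rule — branch into q4, ¬¬q1  //  ¬q4, ¬q1.
              branch 2.2.1.1 (add q4, ¬¬q1):
                × closes — contains both q1 and ¬q1.
              branch 2.2.1.2 (add ¬q4, ¬q1):
                (q2 ∨ ¬q4): β-rule — branch into q2  //  ¬q4.
                  branch 2.2.1.2.1 (add q2):
                    (q6 ↔ q4): β-rule — branch into q6, q4  //  ¬q6, ¬q4.
                      branch 2.2.1.2.1.1 (add q6, q4):
                        × closes — contains both q4 and ¬q4.
                      branch 2.2.1.2.1.2 (add ¬q6, ¬q4):
                        (q5 ∨ q1): β-rule — branch into q5  //  q1.
                          branch 2.2.1.2.1.2.1 (add q5):
                            × closes — contains both q5 and ¬q5.
                          branch 2.2.1.2.1.2.2 (add q1):
                            × closes — contains both q1 and ¬q1.
                  branch 2.2.1.2.2 (add ¬q4):
                    (q6 ↔ q4): β-rule — branch into q6, q4  //  ¬q6, ¬q4.
                      branch 2.2.1.2.2.1 (add q6, q4):
                        × closes — contains both q4 and ¬q4.
                      branch 2.2.1.2.2.2 (add ¬q6, ¬q4):
                        (q5 ∨ q1): β-rule — branch into q5  //  q1.
                          branch 2.2.1.2.2.2.1 (add q5):
                            × closes — contains both q5 and ¬q5.
                          branch 2.2.1.2.2.2.2 (add q1):
                            × closes — contains both q1 and ¬q1.
          branch 2.2.2 (add q1):
            × closes — contains both q1 and ¬q1.
All 18 branches close.
Every branch closed; the formula is unsatisfiable.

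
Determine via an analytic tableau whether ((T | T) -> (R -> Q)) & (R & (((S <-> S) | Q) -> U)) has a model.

Initial set: {(((T | T) -> (R -> Q)) & (R & (((S <-> S) | Q) -> U)))}.
(((T | T) -> (R -> Q)) & (R & (((S <-> S) | Q) -> U))): α-rule — add ((T | T) -> (R -> Q)), (R & (((S <-> S) | Q) -> U)).
(R & (((S <-> S) | Q) -> U)): α-rule — add R, (((S <-> S) | Q) -> U).
((T | T) -> (R -> Q)): β-rule — branch into ~(T | T)  //  (R -> Q).
  branch 1 (add ~(T | T)):
    ~(T | T): α-rule — add ~T, ~T.
    (((S <-> S) | Q) -> U): β-rule — branch into ~((S <-> S) | Q)  //  U.
      branch 1.1 (add ~((S <-> S) | Q)):
        ~((S <-> S) | Q): α-rule — add ~(S <-> S), ~Q.
        ~(S <-> S): β-rule — branch into S, ~S  //  ~S, S.
          branch 1.1.1 (add S, ~S):
            × closes — contains both S and ~S.
          branch 1.1.2 (add ~S, S):
            × closes — contains both S and ~S.
      branch 1.2 (add U):
        ○ open, literals {R=1, T=0, U=1}.
  branch 2 (add (R -> Q)):
    (((S <-> S) | Q) -> U): β-rule — branch into ~((S <-> S) | Q)  //  U.
      branch 2.1 (add ~((S <-> S) | Q)):
        ~((S <-> S) | Q): α-rule — add ~(S <-> S), ~Q.
        (R -> Q): β-rule — branch into ~R  //  Q.
          branch 2.1.1 (add ~R):
            × closes — contains both R and ~R.
          branch 2.1.2 (add Q):
            × closes — contains both Q and ~Q.
      branch 2.2 (add U):
        (R -> Q): β-rule — branch into ~R  //  Q.
          branch 2.2.1 (add ~R):
            × closes — contains both R and ~R.
          branch 2.2.2 (add Q):
            ○ open, literals {Q=1, R=1, U=1}.
5 branches closed, 2 open.
An open branch gives a satisfying assignment: R=1, T=0, U=1.

Satisfiable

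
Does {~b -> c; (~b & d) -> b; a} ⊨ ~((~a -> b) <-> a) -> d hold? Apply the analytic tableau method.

Initial set: {(~b -> c); ((~b & d) -> b); a; ~(~((~a -> b) <-> a) -> d)}.
~(~((~a -> b) <-> a) -> d): α-rule — add ~((~a -> b) <-> a), ~d.
(~b -> c): β-rule — branch into ~~b  //  c.
  branch 1 (add ~~b):
    ((~b & d) -> b): β-rule — branch into ~(~b & d)  //  b.
      branch 1.1 (add ~(~b & d)):
        ~((~a -> b) <-> a): β-rule — branch into (~a -> b), ~a  //  ~(~a -> b), a.
          branch 1.1.1 (add (~a -> b), ~a):
            × closes — contains both a and ~a.
          branch 1.1.2 (add ~(~a -> b), a):
            ~(~a -> b): α-rule — add ~a, ~b.
            × closes — contains both a and ~a.
      branch 1.2 (add b):
        ~((~a -> b) <-> a): β-rule — branch into (~a -> b), ~a  //  ~(~a -> b), a.
          branch 1.2.1 (add (~a -> b), ~a):
            × closes — contains both a and ~a.
          branch 1.2.2 (add ~(~a -> b), a):
            ~(~a -> b): α-rule — add ~a, ~b.
            × closes — contains both a and ~a.
  branch 2 (add c):
    ((~b & d) -> b): β-rule — branch into ~(~b & d)  //  b.
      branch 2.1 (add ~(~b & d)):
        ~((~a -> b) <-> a): β-rule — branch into (~a -> b), ~a  //  ~(~a -> b), a.
          branch 2.1.1 (add (~a -> b), ~a):
            × closes — contains both a and ~a.
          branch 2.1.2 (add ~(~a -> b), a):
            ~(~a -> b): α-rule — add ~a, ~b.
            × closes — contains both a and ~a.
      branch 2.2 (add b):
        ~((~a -> b) <-> a): β-rule — branch into (~a -> b), ~a  //  ~(~a -> b), a.
          branch 2.2.1 (add (~a -> b), ~a):
            × closes — contains both a and ~a.
          branch 2.2.2 (add ~(~a -> b), a):
            ~(~a -> b): α-rule — add ~a, ~b.
            × closes — contains both a and ~a.
All 8 branches close.
Every branch closed, so the premises entail the conclusion.

Yes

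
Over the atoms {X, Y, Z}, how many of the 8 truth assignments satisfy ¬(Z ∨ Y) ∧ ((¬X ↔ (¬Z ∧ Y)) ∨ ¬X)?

Initial set: {T (¬(Z ∨ Y) ∧ ((¬X ↔ (¬Z ∧ Y)) ∨ ¬X))}.
T (¬(Z ∨ Y) ∧ ((¬X ↔ (¬Z ∧ Y)) ∨ ¬X)): α-rule — add T ¬(Z ∨ Y), T ((¬X ↔ (¬Z ∧ Y)) ∨ ¬X).
T ¬(Z ∨ Y): α-rule — add F Z, F Y.
T ((¬X ↔ (¬Z ∧ Y)) ∨ ¬X): β-rule — branch into T (¬X ↔ (¬Z ∧ Y))  //  T ¬X.
  branch 1 (add T (¬X ↔ (¬Z ∧ Y))):
    T (¬X ↔ (¬Z ∧ Y)): β-rule — branch into T ¬X, T (¬Z ∧ Y)  //  F ¬X, F (¬Z ∧ Y).
      branch 1.1 (add T ¬X, T (¬Z ∧ Y)):
        T (¬Z ∧ Y): α-rule — add T ¬Z, T Y.
        × closes — contains both Y and ¬Y.
      branch 1.2 (add F ¬X, F (¬Z ∧ Y)):
        F (¬Z ∧ Y): β-rule — branch into F ¬Z  //  F Y.
          branch 1.2.1 (add F ¬Z):
            × closes — contains both Z and ¬Z.
          branch 1.2.2 (add F Y):
            ○ open, literals {X=T, Y=F, Z=F}.
  branch 2 (add T ¬X):
    ○ open, literals {X=F, Y=F, Z=F}.
2 branches closed, 2 open.
Each open branch fixes some atoms; the unmentioned ones are free. Counting distinct full assignments: branch {X=T, Y=F, Z=F} (none free) contributes 1 new; branch {X=F, Y=F, Z=F} (none free) contributes 1 new. Total: 2.

2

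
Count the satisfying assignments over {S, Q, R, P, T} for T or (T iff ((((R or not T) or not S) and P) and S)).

28

Initial set: {T (T or (T iff ((((R or not T) or not S) and P) and S)))}.
T (T or (T iff ((((R or not T) or not S) and P) and S))): β-rule — branch into T T  //  T (T iff ((((R or not T) or not S) and P) and S)).
  branch 1 (add T T):
    ○ open, literals {T=T}.
  branch 2 (add T (T iff ((((R or not T) or not S) and P) and S))):
    T (T iff ((((R or not T) or not S) and P) and S)): β-rule — branch into T T, T ((((R or not T) or not S) and P) and S)  //  F T, F ((((R or not T) or not S) and P) and S).
      branch 2.1 (add T T, T ((((R or not T) or not S) and P) and S)):
        T ((((R or not T) or not S) and P) and S): α-rule — add T (((R or not T) or not S) and P), T S.
        T (((R or not T) or not S) and P): α-rule — add T ((R or not T) or not S), T P.
        T ((R or not T) or not S): β-rule — branch into T (R or not T)  //  T not S.
          branch 2.1.1 (add T (R or not T)):
            T (R or not T): β-rule — branch into T R  //  T not T.
              branch 2.1.1.1 (add T R):
                ○ open, literals {P=T, R=T, S=T, T=T}.
              branch 2.1.1.2 (add T not T):
                × closes — contains both T and not T.
          branch 2.1.2 (add T not S):
            × closes — contains both S and not S.
      branch 2.2 (add F T, F ((((R or not T) or not S) and P) and S)):
        F ((((R or not T) or not S) and P) and S): β-rule — branch into F (((R or not T) or not S) and P)  //  F S.
          branch 2.2.1 (add F (((R or not T) or not S) and P)):
            F (((R or not T) or not S) and P): β-rule — branch into F ((R or not T) or not S)  //  F P.
              branch 2.2.1.1 (add F ((R or not T) or not S)):
                F ((R or not T) or not S): α-rule — add F (R or not T), F not S.
                F (R or not T): α-rule — add F R, F not T.
                × closes — contains both T and not T.
              branch 2.2.1.2 (add F P):
                ○ open, literals {P=F, T=F}.
          branch 2.2.2 (add F S):
            ○ open, literals {S=F, T=F}.
3 branches closed, 4 open.
Each open branch fixes some atoms; the unmentioned ones are free. Counting distinct full assignments: branch {T=T} (S, Q, R, P) contributes 16 new; branch {P=T, R=T, S=T, T=T} (Q) contributes 0 new; branch {P=F, T=F} (S, Q, R) contributes 8 new; branch {S=F, T=F} (Q, R, P) contributes 4 new. Total: 28.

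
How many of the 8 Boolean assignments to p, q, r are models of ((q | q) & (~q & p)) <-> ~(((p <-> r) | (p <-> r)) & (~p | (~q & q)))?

2

Initial set: {(((q | q) & (~q & p)) <-> ~(((p <-> r) | (p <-> r)) & (~p | (~q & q))))}.
(((q | q) & (~q & p)) <-> ~(((p <-> r) | (p <-> r)) & (~p | (~q & q)))): β-rule — branch into ((q | q) & (~q & p)), ~(((p <-> r) | (p <-> r)) & (~p | (~q & q)))  //  ~((q | q) & (~q & p)), ~~(((p <-> r) | (p <-> r)) & (~p | (~q & q))).
  branch 1 (add ((q | q) & (~q & p)), ~(((p <-> r) | (p <-> r)) & (~p | (~q & q)))):
    ((q | q) & (~q & p)): α-rule — add (q | q), (~q & p).
    (~q & p): α-rule — add ~q, p.
    ~(((p <-> r) | (p <-> r)) & (~p | (~q & q))): β-rule — branch into ~((p <-> r) | (p <-> r))  //  ~(~p | (~q & q)).
      branch 1.1 (add ~((p <-> r) | (p <-> r))):
        ~((p <-> r) | (p <-> r)): α-rule — add ~(p <-> r), ~(p <-> r).
        (q | q): β-rule — branch into q  //  q.
          branch 1.1.1 (add q):
            × closes — contains both q and ~q.
          branch 1.1.2 (add q):
            × closes — contains both q and ~q.
      branch 1.2 (add ~(~p | (~q & q))):
        ~(~p | (~q & q)): α-rule — add ~~p, ~(~q & q).
        (q | q): β-rule — branch into q  //  q.
          branch 1.2.1 (add q):
            × closes — contains both q and ~q.
          branch 1.2.2 (add q):
            × closes — contains both q and ~q.
  branch 2 (add ~((q | q) & (~q & p)), ~~(((p <-> r) | (p <-> r)) & (~p | (~q & q)))):
    ~~(((p <-> r) | (p <-> r)) & (~p | (~q & q))): α-rule — add ((p <-> r) | (p <-> r)), (~p | (~q & q)).
    ~((q | q) & (~q & p)): β-rule — branch into ~(q | q)  //  ~(~q & p).
      branch 2.1 (add ~(q | q)):
        ~(q | q): α-rule — add ~q, ~q.
        ((p <-> r) | (p <-> r)): β-rule — branch into (p <-> r)  //  (p <-> r).
          branch 2.1.1 (add (p <-> r)):
            (~p | (~q & q)): β-rule — branch into ~p  //  (~q & q).
              branch 2.1.1.1 (add ~p):
                (p <-> r): β-rule — branch into p, r  //  ~p, ~r.
                  branch 2.1.1.1.1 (add p, r):
                    × closes — contains both p and ~p.
                  branch 2.1.1.1.2 (add ~p, ~r):
                    ○ open, literals {p=0, q=0, r=0}.
              branch 2.1.1.2 (add (~q & q)):
                (~q & q): α-rule — add ~q, q.
                × closes — contains both q and ~q.
          branch 2.1.2 (add (p <-> r)):
            (~p | (~q & q)): β-rule — branch into ~p  //  (~q & q).
              branch 2.1.2.1 (add ~p):
                (p <-> r): β-rule — branch into p, r  //  ~p, ~r.
                  branch 2.1.2.1.1 (add p, r):
                    × closes — contains both p and ~p.
                  branch 2.1.2.1.2 (add ~p, ~r):
                    ○ open, literals {p=0, q=0, r=0}.
              branch 2.1.2.2 (add (~q & q)):
                (~q & q): α-rule — add ~q, q.
                × closes — contains both q and ~q.
      branch 2.2 (add ~(~q & p)):
        ((p <-> r) | (p <-> r)): β-rule — branch into (p <-> r)  //  (p <-> r).
          branch 2.2.1 (add (p <-> r)):
            (~p | (~q & q)): β-rule — branch into ~p  //  (~q & q).
              branch 2.2.1.1 (add ~p):
                ~(~q & p): β-rule — branch into ~~q  //  ~p.
                  branch 2.2.1.1.1 (add ~~q):
                    (p <-> r): β-rule — branch into p, r  //  ~p, ~r.
                      branch 2.2.1.1.1.1 (add p, r):
                        × closes — contains both p and ~p.
                      branch 2.2.1.1.1.2 (add ~p, ~r):
                        ○ open, literals {p=0, q=1, r=0}.
                  branch 2.2.1.1.2 (add ~p):
                    (p <-> r): β-rule — branch into p, r  //  ~p, ~r.
                      branch 2.2.1.1.2.1 (add p, r):
                        × closes — contains both p and ~p.
                      branch 2.2.1.1.2.2 (add ~p, ~r):
                        ○ open, literals {p=0, r=0}.
              branch 2.2.1.2 (add (~q & q)):
                (~q & q): α-rule — add ~q, q.
                × closes — contains both q and ~q.
          branch 2.2.2 (add (p <-> r)):
            (~p | (~q & q)): β-rule — branch into ~p  //  (~q & q).
              branch 2.2.2.1 (add ~p):
                ~(~q & p): β-rule — branch into ~~q  //  ~p.
                  branch 2.2.2.1.1 (add ~~q):
                    (p <-> r): β-rule — branch into p, r  //  ~p, ~r.
                      branch 2.2.2.1.1.1 (add p, r):
                        × closes — contains both p and ~p.
                      branch 2.2.2.1.1.2 (add ~p, ~r):
                        ○ open, literals {p=0, q=1, r=0}.
                  branch 2.2.2.1.2 (add ~p):
                    (p <-> r): β-rule — branch into p, r  //  ~p, ~r.
                      branch 2.2.2.1.2.1 (add p, r):
                        × closes — contains both p and ~p.
                      branch 2.2.2.1.2.2 (add ~p, ~r):
                        ○ open, literals {p=0, r=0}.
              branch 2.2.2.2 (add (~q & q)):
                (~q & q): α-rule — add ~q, q.
                × closes — contains both q and ~q.
14 branches closed, 6 open.
Each open branch fixes some atoms; the unmentioned ones are free. Counting distinct full assignments: branch {p=0, q=0, r=0} (none free) contributes 1 new; branch {p=0, q=0, r=0} (none free) contributes 0 new; branch {p=0, q=1, r=0} (none free) contributes 1 new; branch {p=0, r=0} (q) contributes 0 new; branch {p=0, q=1, r=0} (none free) contributes 0 new; branch {p=0, r=0} (q) contributes 0 new. Total: 2.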